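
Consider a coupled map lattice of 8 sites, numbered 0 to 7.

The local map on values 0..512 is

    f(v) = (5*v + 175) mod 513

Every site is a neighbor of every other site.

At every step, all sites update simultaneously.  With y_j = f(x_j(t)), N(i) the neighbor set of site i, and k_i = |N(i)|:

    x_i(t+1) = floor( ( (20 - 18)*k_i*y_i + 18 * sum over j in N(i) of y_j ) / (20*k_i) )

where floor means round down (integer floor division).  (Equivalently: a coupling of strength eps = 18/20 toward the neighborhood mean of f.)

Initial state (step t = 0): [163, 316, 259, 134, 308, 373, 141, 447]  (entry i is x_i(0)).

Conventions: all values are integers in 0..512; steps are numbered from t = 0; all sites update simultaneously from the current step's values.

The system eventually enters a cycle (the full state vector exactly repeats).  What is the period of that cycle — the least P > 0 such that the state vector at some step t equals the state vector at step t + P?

Answer: 18
Key observation: The state at step 3, [256, 256, 256, 256, 256, 256, 256, 256], reappears at step 21 — and no state repeats earlier — so the cycle the system enters has period 18.

Derivation:
t=0: [163, 316, 259, 134, 308, 373, 141, 447]
t=1: [355, 362, 356, 359, 364, 354, 358, 358]
t=2: [427, 426, 427, 427, 426, 427, 427, 427]
t=3: [256, 256, 256, 256, 256, 256, 256, 256]
t=4: [429, 429, 429, 429, 429, 429, 429, 429]
t=5: [268, 268, 268, 268, 268, 268, 268, 268]
t=6: [489, 489, 489, 489, 489, 489, 489, 489]
t=7: [55, 55, 55, 55, 55, 55, 55, 55]
t=8: [450, 450, 450, 450, 450, 450, 450, 450]
t=9: [373, 373, 373, 373, 373, 373, 373, 373]
t=10: [501, 501, 501, 501, 501, 501, 501, 501]
t=11: [115, 115, 115, 115, 115, 115, 115, 115]
t=12: [237, 237, 237, 237, 237, 237, 237, 237]
t=13: [334, 334, 334, 334, 334, 334, 334, 334]
t=14: [306, 306, 306, 306, 306, 306, 306, 306]
t=15: [166, 166, 166, 166, 166, 166, 166, 166]
t=16: [492, 492, 492, 492, 492, 492, 492, 492]
t=17: [70, 70, 70, 70, 70, 70, 70, 70]
t=18: [12, 12, 12, 12, 12, 12, 12, 12]
t=19: [235, 235, 235, 235, 235, 235, 235, 235]
t=20: [324, 324, 324, 324, 324, 324, 324, 324]
t=21: [256, 256, 256, 256, 256, 256, 256, 256]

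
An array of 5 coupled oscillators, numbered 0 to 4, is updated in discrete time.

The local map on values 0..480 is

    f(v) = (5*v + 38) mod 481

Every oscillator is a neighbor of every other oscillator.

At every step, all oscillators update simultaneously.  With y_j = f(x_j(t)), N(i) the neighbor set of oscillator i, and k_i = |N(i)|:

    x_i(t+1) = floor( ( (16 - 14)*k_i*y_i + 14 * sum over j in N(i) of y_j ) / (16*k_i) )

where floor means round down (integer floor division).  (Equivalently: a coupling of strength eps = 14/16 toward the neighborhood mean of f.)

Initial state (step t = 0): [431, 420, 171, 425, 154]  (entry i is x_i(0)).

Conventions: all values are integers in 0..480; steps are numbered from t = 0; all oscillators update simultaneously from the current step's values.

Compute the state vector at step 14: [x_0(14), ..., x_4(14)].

Simulating step by step:
t=0: [431, 420, 171, 425, 154]
t=1: [294, 299, 280, 297, 288]
t=2: [157, 154, 118, 155, 159]
t=3: [296, 297, 314, 297, 295]
t=4: [95, 95, 87, 95, 96]
t=5: [129, 129, 88, 129, 129]
t=6: [262, 262, 236, 262, 262]
t=7: [357, 357, 369, 357, 357]
t=8: [393, 393, 387, 393, 393]
t=9: [72, 72, 75, 72, 72]
t=10: [401, 401, 399, 401, 401]
t=11: [116, 116, 117, 116, 116]
t=12: [138, 138, 137, 138, 138]
t=13: [245, 245, 246, 245, 245]
t=14: [302, 302, 301, 302, 302]

Answer: [302, 302, 301, 302, 302]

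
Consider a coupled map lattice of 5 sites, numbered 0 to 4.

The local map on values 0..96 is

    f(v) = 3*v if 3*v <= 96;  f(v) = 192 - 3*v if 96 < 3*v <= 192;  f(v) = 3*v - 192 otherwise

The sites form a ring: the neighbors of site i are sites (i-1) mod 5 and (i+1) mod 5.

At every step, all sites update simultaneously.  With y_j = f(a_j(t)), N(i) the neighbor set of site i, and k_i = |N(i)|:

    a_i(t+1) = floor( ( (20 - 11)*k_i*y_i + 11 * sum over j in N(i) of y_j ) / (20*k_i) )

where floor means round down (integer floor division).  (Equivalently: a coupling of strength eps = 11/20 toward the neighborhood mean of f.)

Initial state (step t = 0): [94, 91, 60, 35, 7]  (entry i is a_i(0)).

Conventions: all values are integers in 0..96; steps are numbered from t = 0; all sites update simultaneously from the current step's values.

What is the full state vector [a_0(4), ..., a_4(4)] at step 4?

Simulating step by step:
t=0: [94, 91, 60, 35, 7]
t=1: [68, 64, 51, 48, 58]
t=2: [10, 14, 30, 37, 24]
t=3: [44, 51, 74, 81, 62]
t=4: [39, 42, 38, 32, 33]

Answer: [39, 42, 38, 32, 33]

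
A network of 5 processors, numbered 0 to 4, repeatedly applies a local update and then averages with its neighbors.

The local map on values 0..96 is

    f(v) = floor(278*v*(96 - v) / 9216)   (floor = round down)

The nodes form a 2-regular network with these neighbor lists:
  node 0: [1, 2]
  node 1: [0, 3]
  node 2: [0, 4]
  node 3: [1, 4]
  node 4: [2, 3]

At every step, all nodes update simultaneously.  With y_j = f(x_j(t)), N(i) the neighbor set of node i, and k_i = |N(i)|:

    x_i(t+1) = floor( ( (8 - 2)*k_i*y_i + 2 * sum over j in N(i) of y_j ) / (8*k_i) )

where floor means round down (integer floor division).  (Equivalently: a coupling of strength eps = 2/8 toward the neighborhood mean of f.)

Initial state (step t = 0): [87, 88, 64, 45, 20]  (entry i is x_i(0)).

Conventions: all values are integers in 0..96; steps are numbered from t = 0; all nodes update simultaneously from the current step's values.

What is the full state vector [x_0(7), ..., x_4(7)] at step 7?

Simulating step by step:
t=0: [87, 88, 64, 45, 20]
t=1: [27, 27, 54, 60, 50]
t=2: [57, 57, 66, 64, 68]
t=3: [66, 66, 59, 61, 57]
t=4: [59, 59, 64, 63, 66]
t=5: [64, 64, 61, 62, 59]
t=6: [61, 61, 63, 63, 64]
t=7: [63, 63, 62, 62, 61]

Answer: [63, 63, 62, 62, 61]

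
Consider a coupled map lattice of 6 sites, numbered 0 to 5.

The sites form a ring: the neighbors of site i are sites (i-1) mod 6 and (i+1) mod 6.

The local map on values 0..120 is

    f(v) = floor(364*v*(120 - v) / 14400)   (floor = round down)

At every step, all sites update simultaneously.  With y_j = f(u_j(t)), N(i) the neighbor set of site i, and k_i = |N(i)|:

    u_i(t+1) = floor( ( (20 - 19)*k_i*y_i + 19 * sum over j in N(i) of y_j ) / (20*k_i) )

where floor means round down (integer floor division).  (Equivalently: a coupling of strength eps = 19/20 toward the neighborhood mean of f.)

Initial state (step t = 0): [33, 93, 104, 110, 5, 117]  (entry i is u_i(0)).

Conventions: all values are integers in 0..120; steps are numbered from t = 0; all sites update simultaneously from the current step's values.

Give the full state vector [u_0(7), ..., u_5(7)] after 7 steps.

Answer: [85, 83, 85, 84, 85, 83]

Derivation:
t=0: [33, 93, 104, 110, 5, 117]
t=1: [37, 57, 44, 27, 17, 41]
t=2: [85, 80, 76, 63, 70, 61]
t=3: [84, 79, 84, 86, 89, 81]
t=4: [79, 76, 76, 72, 75, 72]
t=5: [85, 82, 85, 84, 86, 83]
t=6: [77, 75, 76, 74, 76, 74]
t=7: [85, 83, 85, 84, 85, 83]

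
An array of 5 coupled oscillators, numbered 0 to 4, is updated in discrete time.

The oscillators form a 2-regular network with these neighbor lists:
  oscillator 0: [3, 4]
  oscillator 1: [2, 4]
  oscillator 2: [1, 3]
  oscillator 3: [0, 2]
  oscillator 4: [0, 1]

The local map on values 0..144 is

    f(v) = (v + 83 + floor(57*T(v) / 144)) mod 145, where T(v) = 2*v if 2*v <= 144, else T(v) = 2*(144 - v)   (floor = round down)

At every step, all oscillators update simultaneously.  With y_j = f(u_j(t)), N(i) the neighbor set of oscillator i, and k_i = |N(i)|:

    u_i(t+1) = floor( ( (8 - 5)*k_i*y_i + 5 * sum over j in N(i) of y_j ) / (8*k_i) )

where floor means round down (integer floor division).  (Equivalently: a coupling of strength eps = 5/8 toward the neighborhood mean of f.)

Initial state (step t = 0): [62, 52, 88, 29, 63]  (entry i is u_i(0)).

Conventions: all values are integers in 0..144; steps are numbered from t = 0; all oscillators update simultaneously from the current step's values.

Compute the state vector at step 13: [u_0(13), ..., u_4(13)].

Simulating step by step:
t=0: [62, 52, 88, 29, 63]
t=1: [75, 49, 77, 87, 43]
t=2: [51, 35, 55, 68, 34]
t=3: [74, 55, 31, 42, 62]
t=4: [44, 71, 67, 68, 50]
t=5: [32, 50, 60, 45, 35]
t=6: [58, 24, 30, 64, 52]
t=7: [41, 99, 106, 74, 63]
t=8: [40, 65, 71, 51, 44]
t=9: [17, 45, 50, 34, 25]
t=10: [126, 54, 60, 97, 88]
t=11: [73, 48, 50, 65, 61]
t=12: [56, 32, 34, 49, 46]
t=13: [28, 103, 105, 65, 63]

Answer: [28, 103, 105, 65, 63]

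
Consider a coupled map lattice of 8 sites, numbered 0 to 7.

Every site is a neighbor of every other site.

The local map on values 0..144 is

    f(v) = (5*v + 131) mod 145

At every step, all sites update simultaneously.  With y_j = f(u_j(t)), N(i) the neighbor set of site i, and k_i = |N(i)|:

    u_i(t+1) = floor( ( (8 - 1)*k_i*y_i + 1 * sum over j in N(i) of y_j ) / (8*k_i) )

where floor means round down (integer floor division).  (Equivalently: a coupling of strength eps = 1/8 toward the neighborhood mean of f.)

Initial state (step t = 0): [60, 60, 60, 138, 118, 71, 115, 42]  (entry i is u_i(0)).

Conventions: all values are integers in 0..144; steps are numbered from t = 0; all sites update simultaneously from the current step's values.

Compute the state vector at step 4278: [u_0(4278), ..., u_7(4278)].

Answer: [16, 16, 16, 63, 16, 97, 59, 97]
Key observation: The state at step 26, [16, 16, 16, 63, 16, 97, 59, 97], reappears at step 30: the system is in a cycle of period 4 from step 26 on.  Therefore the state at step 4278 equals the state at step 26 + ((4278 - 26) mod 4) = 26, which is [16, 16, 16, 63, 16, 97, 59, 97].

Derivation:
t=0: [60, 60, 60, 138, 118, 71, 115, 42]
t=1: [136, 136, 136, 98, 136, 59, 123, 59]
t=2: [85, 85, 85, 47, 85, 128, 30, 128]
t=3: [117, 117, 117, 79, 117, 53, 130, 53]
t=4: [132, 132, 132, 94, 132, 106, 64, 106]
t=5: [64, 64, 64, 26, 64, 77, 21, 77]
t=6: [21, 21, 21, 107, 21, 77, 85, 77]
t=7: [91, 91, 91, 86, 91, 82, 116, 82]
t=8: [13, 13, 13, 116, 13, 99, 121, 99]
t=9: [51, 51, 51, 120, 51, 47, 17, 47]
t=10: [93, 93, 93, 16, 93, 76, 71, 76]
t=11: [19, 19, 19, 62, 19, 71, 49, 71]
t=12: [78, 78, 78, 14, 78, 52, 82, 52]
t=13: [86, 86, 86, 60, 86, 99, 103, 99]
t=14: [122, 122, 122, 135, 122, 53, 70, 53]
t=15: [20, 20, 20, 76, 20, 98, 46, 98]
t=16: [83, 83, 83, 75, 83, 45, 71, 45]
t=17: [107, 107, 107, 73, 107, 69, 56, 69]
t=18: [84, 84, 84, 63, 84, 46, 114, 46]
t=19: [112, 112, 112, 22, 112, 74, 116, 74]
t=20: [109, 109, 109, 96, 109, 70, 126, 70]
t=21: [91, 91, 91, 36, 91, 49, 40, 49]
t=22: [9, 9, 9, 22, 9, 78, 39, 78]
t=23: [34, 34, 34, 89, 34, 81, 38, 81]
t=24: [16, 16, 16, 128, 16, 94, 34, 94]
t=25: [63, 63, 63, 45, 63, 24, 15, 24]
t=26: [16, 16, 16, 63, 16, 97, 59, 97]
t=27: [65, 65, 65, 18, 65, 39, 125, 39]
t=28: [22, 22, 22, 69, 22, 35, 31, 35]
t=29: [92, 92, 92, 45, 92, 24, 131, 24]
t=30: [16, 16, 16, 63, 16, 97, 59, 97]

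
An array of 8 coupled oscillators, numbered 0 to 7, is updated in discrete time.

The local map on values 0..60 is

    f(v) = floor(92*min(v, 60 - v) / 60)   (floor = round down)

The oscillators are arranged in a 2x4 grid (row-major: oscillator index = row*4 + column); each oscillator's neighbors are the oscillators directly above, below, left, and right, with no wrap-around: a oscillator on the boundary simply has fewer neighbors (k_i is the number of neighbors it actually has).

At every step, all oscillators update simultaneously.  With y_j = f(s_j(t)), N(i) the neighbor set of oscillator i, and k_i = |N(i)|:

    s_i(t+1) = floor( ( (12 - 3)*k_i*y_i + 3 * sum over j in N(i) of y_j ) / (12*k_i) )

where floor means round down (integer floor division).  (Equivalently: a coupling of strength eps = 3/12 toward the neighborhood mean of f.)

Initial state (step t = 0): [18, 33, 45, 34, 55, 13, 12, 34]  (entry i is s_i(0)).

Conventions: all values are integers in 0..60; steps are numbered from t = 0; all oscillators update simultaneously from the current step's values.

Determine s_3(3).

Simulating step by step:
t=0: [18, 33, 45, 34, 55, 13, 12, 34]
t=1: [26, 36, 25, 37, 11, 19, 20, 36]
t=2: [35, 35, 36, 35, 20, 28, 31, 35]
t=3: [37, 38, 37, 37, 32, 40, 42, 38]

Answer: s_3(3) = 37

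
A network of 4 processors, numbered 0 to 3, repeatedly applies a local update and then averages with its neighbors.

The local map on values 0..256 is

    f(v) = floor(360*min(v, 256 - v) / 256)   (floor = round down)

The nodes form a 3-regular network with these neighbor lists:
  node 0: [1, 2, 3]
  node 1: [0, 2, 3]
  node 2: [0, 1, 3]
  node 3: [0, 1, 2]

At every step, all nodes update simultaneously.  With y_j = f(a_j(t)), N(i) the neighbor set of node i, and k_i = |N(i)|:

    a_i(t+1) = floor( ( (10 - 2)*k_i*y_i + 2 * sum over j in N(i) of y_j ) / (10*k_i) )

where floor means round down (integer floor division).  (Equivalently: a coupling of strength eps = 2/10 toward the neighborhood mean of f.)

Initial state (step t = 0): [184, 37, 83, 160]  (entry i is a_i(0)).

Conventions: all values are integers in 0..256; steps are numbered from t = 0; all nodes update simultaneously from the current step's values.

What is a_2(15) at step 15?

Answer: a_2(15) = 132

Derivation:
t=0: [184, 37, 83, 160]
t=1: [101, 65, 112, 125]
t=2: [141, 104, 152, 166]
t=3: [156, 145, 145, 131]
t=4: [144, 156, 156, 170]
t=5: [152, 139, 139, 125]
t=6: [150, 163, 163, 171]
t=7: [144, 130, 130, 122]
t=8: [160, 175, 175, 170]
t=9: [131, 114, 114, 120]
t=10: [172, 161, 161, 167]
t=11: [120, 131, 131, 125]
t=12: [169, 174, 174, 174]
t=13: [120, 115, 115, 115]
t=14: [166, 161, 161, 161]
t=15: [127, 132, 132, 132]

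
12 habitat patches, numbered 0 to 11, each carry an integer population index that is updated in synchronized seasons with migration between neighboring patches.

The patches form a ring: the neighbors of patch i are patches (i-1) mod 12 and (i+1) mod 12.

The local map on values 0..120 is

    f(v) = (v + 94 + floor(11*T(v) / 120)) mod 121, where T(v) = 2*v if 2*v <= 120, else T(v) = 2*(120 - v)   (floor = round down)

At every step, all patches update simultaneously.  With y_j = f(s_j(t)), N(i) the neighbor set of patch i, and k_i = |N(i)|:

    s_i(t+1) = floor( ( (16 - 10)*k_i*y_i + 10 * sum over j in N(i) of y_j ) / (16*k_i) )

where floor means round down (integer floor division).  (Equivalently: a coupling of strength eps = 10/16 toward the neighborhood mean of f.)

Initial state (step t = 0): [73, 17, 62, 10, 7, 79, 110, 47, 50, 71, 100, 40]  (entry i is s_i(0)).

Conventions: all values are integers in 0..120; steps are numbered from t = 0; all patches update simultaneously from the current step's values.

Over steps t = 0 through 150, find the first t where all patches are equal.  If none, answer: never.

Simulating step by step:
t=0: [73, 17, 62, 10, 7, 79, 110, 47, 50, 71, 100, 40]  (not all equal)
t=1: [62, 73, 85, 85, 89, 80, 58, 46, 37, 53, 51, 48]  (not all equal)
t=2: [42, 54, 60, 64, 63, 56, 42, 27, 25, 28, 32, 35]  (not all equal)
t=3: [23, 34, 42, 45, 44, 35, 21, 9, 3, 6, 10, 15]  (not all equal)
t=4: [38, 11, 20, 24, 21, 49, 81, 106, 100, 101, 105, 74]  (not all equal)
t=5: [57, 82, 77, 73, 53, 67, 57, 73, 77, 77, 71, 50]  (not all equal)
t=6: [44, 53, 57, 49, 45, 41, 47, 50, 56, 55, 47, 40]  (not all equal)
t=7: [26, 33, 35, 31, 25, 24, 27, 32, 36, 35, 28, 24]  (not all equal)
t=8: [5, 9, 11, 8, 3, 2, 4, 9, 13, 11, 6, 3]  (not all equal)
t=9: [99, 103, 104, 102, 98, 96, 99, 103, 106, 105, 101, 98]  (not all equal)
t=10: [76, 77, 78, 77, 75, 74, 75, 78, 80, 79, 77, 75]  (not all equal)
t=11: [56, 57, 57, 57, 56, 55, 56, 58, 59, 58, 57, 56]  (not all equal)
t=12: [39, 39, 40, 39, 39, 38, 39, 40, 41, 41, 40, 39]  (not all equal)
t=13: [19, 19, 19, 19, 18, 18, 18, 20, 20, 20, 20, 19]  (not all equal)
t=14: [116, 116, 116, 115, 115, 115, 115, 116, 117, 117, 116, 116]  (not all equal)
t=15: [89, 89, 88, 88, 88, 88, 88, 89, 89, 89, 89, 89]  (not all equal)
t=16: [67, 66, 66, 66, 66, 66, 66, 66, 67, 67, 67, 67]  (not all equal)
t=17: [48, 48, 48, 48, 48, 48, 48, 48, 48, 49, 49, 49]  (not all equal)
t=18: [29, 29, 29, 29, 29, 29, 29, 29, 29, 29, 30, 29]  (not all equal)
t=19: [7, 7, 7, 7, 7, 7, 7, 7, 7, 7, 7, 7]  (all equal)

Answer: 19
Key observation: Synchronization is absorbing here: once all patches are equal they stay equal, and step 19 is the first all-equal step.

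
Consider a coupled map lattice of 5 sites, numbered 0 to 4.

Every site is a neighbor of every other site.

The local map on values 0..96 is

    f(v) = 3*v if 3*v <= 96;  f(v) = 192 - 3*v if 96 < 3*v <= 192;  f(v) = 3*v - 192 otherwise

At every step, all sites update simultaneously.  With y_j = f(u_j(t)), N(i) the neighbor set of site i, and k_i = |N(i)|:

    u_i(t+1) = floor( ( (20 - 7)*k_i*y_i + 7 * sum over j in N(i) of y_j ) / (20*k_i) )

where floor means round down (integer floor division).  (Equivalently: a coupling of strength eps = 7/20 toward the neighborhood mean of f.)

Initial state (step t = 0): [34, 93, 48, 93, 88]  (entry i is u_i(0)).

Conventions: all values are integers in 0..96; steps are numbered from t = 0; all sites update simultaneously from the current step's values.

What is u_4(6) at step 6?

Answer: u_4(6) = 51

Derivation:
t=0: [34, 93, 48, 93, 88]
t=1: [84, 82, 60, 82, 74]
t=2: [52, 48, 25, 48, 35]
t=3: [45, 52, 67, 52, 74]
t=4: [46, 34, 19, 34, 31]
t=5: [63, 84, 65, 84, 85]
t=6: [18, 50, 18, 50, 51]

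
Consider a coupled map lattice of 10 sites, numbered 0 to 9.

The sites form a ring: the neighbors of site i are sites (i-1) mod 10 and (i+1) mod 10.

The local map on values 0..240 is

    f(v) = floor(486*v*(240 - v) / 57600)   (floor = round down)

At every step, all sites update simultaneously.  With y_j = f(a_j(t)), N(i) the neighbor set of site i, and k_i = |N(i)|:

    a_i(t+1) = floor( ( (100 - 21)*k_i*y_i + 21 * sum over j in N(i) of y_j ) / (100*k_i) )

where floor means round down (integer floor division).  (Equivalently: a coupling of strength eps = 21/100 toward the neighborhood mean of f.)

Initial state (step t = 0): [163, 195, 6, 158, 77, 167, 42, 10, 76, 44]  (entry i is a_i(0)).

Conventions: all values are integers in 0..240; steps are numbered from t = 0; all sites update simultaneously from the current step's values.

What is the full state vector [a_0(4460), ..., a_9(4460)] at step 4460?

Simulating step by step:
t=0: [163, 195, 6, 158, 77, 167, 42, 10, 76, 44]
t=1: [98, 70, 27, 98, 105, 98, 68, 33, 92, 78]
t=2: [114, 96, 60, 109, 118, 115, 95, 67, 107, 107]
t=3: [120, 113, 96, 117, 120, 120, 114, 101, 117, 120]
t=4: [121, 120, 117, 120, 121, 121, 120, 118, 120, 121]
t=5: [121, 121, 121, 121, 121, 121, 121, 121, 121, 121]
t=6: [121, 121, 121, 121, 121, 121, 121, 121, 121, 121]

Answer: [121, 121, 121, 121, 121, 121, 121, 121, 121, 121]
Key observation: The state at step 5, [121, 121, 121, 121, 121, 121, 121, 121, 121, 121], reappears at step 6: the system is in a cycle of period 1 from step 5 on.  Therefore the state at step 4460 equals the state at step 5 + ((4460 - 5) mod 1) = 5, which is [121, 121, 121, 121, 121, 121, 121, 121, 121, 121].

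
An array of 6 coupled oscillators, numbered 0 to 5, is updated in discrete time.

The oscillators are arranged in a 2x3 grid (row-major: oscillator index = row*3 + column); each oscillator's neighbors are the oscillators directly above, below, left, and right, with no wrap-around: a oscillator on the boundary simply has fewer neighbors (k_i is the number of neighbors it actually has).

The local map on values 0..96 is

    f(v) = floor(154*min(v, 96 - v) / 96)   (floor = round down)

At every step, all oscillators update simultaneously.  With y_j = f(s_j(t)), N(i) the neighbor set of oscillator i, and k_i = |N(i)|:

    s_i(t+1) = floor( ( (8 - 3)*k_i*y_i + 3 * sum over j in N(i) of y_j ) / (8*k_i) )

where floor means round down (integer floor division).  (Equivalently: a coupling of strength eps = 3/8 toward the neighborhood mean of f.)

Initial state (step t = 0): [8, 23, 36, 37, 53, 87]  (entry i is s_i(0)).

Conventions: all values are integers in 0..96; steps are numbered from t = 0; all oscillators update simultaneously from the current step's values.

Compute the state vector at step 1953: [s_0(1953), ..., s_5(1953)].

Answer: [59, 59, 59, 59, 59, 59]
Key observation: The state at step 30, [59, 59, 59, 59, 59, 59], reappears at step 31: the system is in a cycle of period 1 from step 30 on.  Therefore the state at step 1953 equals the state at step 30 + ((1953 - 30) mod 1) = 30, which is [59, 59, 59, 59, 59, 59].

Derivation:
t=0: [8, 23, 36, 37, 53, 87]
t=1: [25, 39, 45, 51, 56, 32]
t=2: [50, 60, 66, 64, 63, 57]
t=3: [65, 57, 52, 55, 53, 57]
t=4: [54, 62, 67, 62, 66, 64]
t=5: [62, 53, 48, 55, 49, 49]
t=6: [58, 68, 74, 64, 72, 75]
t=7: [55, 44, 36, 50, 39, 34]
t=8: [67, 66, 58, 69, 63, 56]
t=9: [45, 49, 58, 45, 51, 61]
t=10: [72, 72, 62, 72, 70, 59]
t=11: [38, 40, 51, 38, 42, 54]
t=12: [60, 64, 69, 61, 65, 67]
t=13: [55, 50, 45, 54, 49, 46]
t=14: [66, 72, 72, 68, 73, 73]
t=15: [45, 39, 37, 43, 37, 36]
t=16: [69, 62, 59, 67, 60, 57]
t=17: [45, 53, 58, 47, 55, 60]
t=18: [71, 67, 60, 72, 65, 59]
t=19: [40, 47, 55, 40, 48, 56]
t=20: [66, 72, 66, 66, 73, 66]
t=21: [46, 40, 46, 45, 39, 45]
t=22: [71, 66, 71, 70, 64, 70]
t=23: [41, 46, 41, 42, 48, 42]
t=24: [66, 71, 66, 68, 74, 68]
t=25: [45, 41, 45, 43, 37, 43]
t=26: [69, 66, 69, 67, 62, 67]
t=27: [44, 47, 44, 46, 51, 46]
t=28: [71, 73, 71, 72, 72, 72]
t=29: [38, 37, 38, 38, 37, 38]
t=30: [59, 59, 59, 59, 59, 59]
t=31: [59, 59, 59, 59, 59, 59]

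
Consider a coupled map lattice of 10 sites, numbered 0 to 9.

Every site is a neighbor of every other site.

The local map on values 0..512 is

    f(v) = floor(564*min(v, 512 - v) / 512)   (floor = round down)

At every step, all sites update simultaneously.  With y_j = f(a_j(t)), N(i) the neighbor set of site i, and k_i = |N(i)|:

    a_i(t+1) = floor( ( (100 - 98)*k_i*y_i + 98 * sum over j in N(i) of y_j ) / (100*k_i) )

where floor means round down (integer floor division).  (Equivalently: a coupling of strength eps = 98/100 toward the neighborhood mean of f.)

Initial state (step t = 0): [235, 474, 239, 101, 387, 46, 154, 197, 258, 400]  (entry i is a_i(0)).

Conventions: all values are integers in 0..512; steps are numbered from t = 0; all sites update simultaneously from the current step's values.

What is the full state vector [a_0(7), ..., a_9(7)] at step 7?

Simulating step by step:
t=0: [235, 474, 239, 101, 387, 46, 154, 197, 258, 400]
t=1: [156, 175, 156, 169, 167, 175, 164, 160, 154, 168]
t=2: [181, 179, 181, 180, 180, 179, 180, 180, 181, 180]
t=3: [198, 198, 198, 198, 198, 198, 198, 198, 198, 198]
t=4: [218, 218, 218, 218, 218, 218, 218, 218, 218, 218]
t=5: [240, 240, 240, 240, 240, 240, 240, 240, 240, 240]
t=6: [264, 264, 264, 264, 264, 264, 264, 264, 264, 264]
t=7: [273, 273, 273, 273, 273, 273, 273, 273, 273, 273]

Answer: [273, 273, 273, 273, 273, 273, 273, 273, 273, 273]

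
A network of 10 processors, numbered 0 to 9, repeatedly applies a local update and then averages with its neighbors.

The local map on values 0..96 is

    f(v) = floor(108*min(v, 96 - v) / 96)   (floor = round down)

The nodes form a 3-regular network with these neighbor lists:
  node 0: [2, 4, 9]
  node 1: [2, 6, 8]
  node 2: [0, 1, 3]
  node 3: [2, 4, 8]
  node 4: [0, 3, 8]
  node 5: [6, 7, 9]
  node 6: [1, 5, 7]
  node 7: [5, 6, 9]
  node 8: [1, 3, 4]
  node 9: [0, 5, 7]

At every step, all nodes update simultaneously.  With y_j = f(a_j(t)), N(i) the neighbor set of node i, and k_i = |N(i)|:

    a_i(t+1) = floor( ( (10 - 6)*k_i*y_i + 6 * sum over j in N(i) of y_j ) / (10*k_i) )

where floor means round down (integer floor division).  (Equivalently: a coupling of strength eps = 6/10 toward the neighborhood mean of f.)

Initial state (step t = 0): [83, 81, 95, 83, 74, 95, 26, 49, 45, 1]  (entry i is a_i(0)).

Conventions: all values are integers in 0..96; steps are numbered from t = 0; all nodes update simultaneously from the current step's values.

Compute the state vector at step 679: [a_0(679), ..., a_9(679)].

Simulating step by step:
t=0: [83, 81, 95, 83, 74, 95, 26, 49, 45, 1]
t=1: [10, 22, 9, 20, 25, 16, 25, 27, 30, 13]
t=2: [14, 23, 15, 23, 24, 21, 25, 24, 28, 17]
t=3: [18, 25, 19, 24, 25, 24, 26, 24, 27, 20]
t=4: [22, 27, 23, 26, 26, 26, 28, 26, 28, 23]
t=5: [25, 29, 26, 28, 28, 28, 30, 28, 30, 26]
t=6: [29, 31, 29, 31, 30, 31, 32, 31, 32, 29]
t=7: [32, 34, 32, 33, 33, 34, 34, 34, 34, 32]
t=8: [36, 37, 36, 37, 37, 37, 38, 37, 37, 36]
t=9: [40, 41, 40, 40, 40, 41, 41, 41, 41, 40]
t=10: [45, 45, 45, 45, 45, 45, 46, 45, 45, 45]
t=11: [50, 50, 50, 50, 50, 50, 50, 50, 50, 50]
t=12: [51, 51, 51, 51, 51, 51, 51, 51, 51, 51]
t=13: [50, 50, 50, 50, 50, 50, 50, 50, 50, 50]

Answer: [50, 50, 50, 50, 50, 50, 50, 50, 50, 50]
Key observation: The state at step 11, [50, 50, 50, 50, 50, 50, 50, 50, 50, 50], reappears at step 13: the system is in a cycle of period 2 from step 11 on.  Therefore the state at step 679 equals the state at step 11 + ((679 - 11) mod 2) = 11, which is [50, 50, 50, 50, 50, 50, 50, 50, 50, 50].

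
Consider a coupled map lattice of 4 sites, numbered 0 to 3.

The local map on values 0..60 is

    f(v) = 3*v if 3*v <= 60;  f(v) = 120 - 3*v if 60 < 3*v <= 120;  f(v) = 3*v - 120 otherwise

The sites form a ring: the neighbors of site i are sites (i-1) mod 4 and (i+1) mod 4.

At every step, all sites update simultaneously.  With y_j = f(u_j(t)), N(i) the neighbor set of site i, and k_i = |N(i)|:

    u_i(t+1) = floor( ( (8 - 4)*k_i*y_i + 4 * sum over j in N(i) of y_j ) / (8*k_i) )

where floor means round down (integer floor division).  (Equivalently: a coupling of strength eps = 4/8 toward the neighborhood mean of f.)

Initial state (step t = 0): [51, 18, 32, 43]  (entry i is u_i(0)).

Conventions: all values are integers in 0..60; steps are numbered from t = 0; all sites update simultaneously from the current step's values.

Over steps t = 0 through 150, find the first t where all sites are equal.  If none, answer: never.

Simulating step by step:
t=0: [51, 18, 32, 43]  (not all equal)
t=1: [32, 41, 27, 18]  (not all equal)
t=2: [26, 17, 33, 42]  (not all equal)
t=3: [35, 41, 24, 18]  (not all equal)
t=4: [21, 17, 38, 42]  (not all equal)
t=5: [42, 41, 17, 18]  (not all equal)
t=6: [17, 15, 39, 41]  (not all equal)
t=7: [37, 36, 13, 15]  (not all equal)
t=8: [18, 18, 33, 34]  (not all equal)
t=9: [45, 45, 28, 27]  (not all equal)
t=10: [21, 20, 31, 32]  (not all equal)
t=11: [49, 51, 34, 33]  (not all equal)
t=12: [27, 27, 22, 21]  (not all equal)
t=13: [43, 42, 51, 51]  (not all equal)
t=14: [14, 13, 26, 27]  (not all equal)
t=15: [40, 40, 40, 40]  (all equal)

Answer: 15
Key observation: Synchronization is absorbing here: once all sites are equal they stay equal, and step 15 is the first all-equal step.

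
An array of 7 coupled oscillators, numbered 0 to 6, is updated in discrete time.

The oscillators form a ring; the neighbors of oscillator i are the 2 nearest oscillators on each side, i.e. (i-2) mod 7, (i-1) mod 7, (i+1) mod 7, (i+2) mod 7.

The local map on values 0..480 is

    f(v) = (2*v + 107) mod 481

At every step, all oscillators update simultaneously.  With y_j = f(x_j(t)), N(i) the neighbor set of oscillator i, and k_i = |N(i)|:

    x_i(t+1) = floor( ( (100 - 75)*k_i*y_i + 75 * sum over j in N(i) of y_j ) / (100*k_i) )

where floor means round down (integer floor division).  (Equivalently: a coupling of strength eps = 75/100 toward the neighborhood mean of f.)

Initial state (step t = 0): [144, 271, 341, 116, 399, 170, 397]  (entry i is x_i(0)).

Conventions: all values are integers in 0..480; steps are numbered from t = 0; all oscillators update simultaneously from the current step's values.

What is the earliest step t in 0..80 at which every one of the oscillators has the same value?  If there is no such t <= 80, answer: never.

Simulating step by step:
t=0: [144, 271, 341, 116, 399, 170, 397]  (not all equal)
t=1: [350, 316, 325, 337, 389, 407, 373]  (not all equal)
t=2: [333, 303, 310, 333, 361, 372, 360]  (not all equal)
t=3: [296, 278, 279, 297, 322, 332, 319]  (not all equal)
t=4: [227, 211, 212, 228, 247, 254, 246]  (not all equal)
t=5: [85, 73, 74, 86, 102, 108, 101]  (not all equal)
t=6: [283, 273, 273, 283, 296, 301, 295]  (not all equal)
t=7: [195, 187, 188, 196, 206, 210, 205]  (not all equal)
t=8: [19, 13, 14, 20, 28, 31, 27]  (not all equal)
t=9: [148, 143, 144, 149, 155, 157, 154]  (not all equal)
t=10: [405, 401, 402, 406, 411, 412, 410]  (not all equal)
t=11: [437, 435, 435, 438, 442, 444, 441]  (not all equal)
t=12: [21, 19, 19, 22, 25, 26, 24]  (not all equal)
t=13: [150, 148, 149, 151, 153, 154, 153]  (not all equal)
t=14: [408, 407, 407, 409, 411, 411, 410]  (not all equal)
t=15: [443, 442, 442, 444, 445, 445, 444]  (not all equal)
t=16: [31, 30, 31, 32, 33, 33, 32]  (not all equal)
t=17: [169, 169, 169, 170, 171, 171, 170]  (not all equal)
t=18: [446, 445, 446, 447, 447, 447, 447]  (not all equal)
t=19: [37, 37, 37, 37, 38, 38, 37]  (not all equal)
t=20: [181, 181, 181, 181, 181, 181, 181]  (all equal)

Answer: 20
Key observation: Synchronization is absorbing here: once all oscillators are equal they stay equal, and step 20 is the first all-equal step.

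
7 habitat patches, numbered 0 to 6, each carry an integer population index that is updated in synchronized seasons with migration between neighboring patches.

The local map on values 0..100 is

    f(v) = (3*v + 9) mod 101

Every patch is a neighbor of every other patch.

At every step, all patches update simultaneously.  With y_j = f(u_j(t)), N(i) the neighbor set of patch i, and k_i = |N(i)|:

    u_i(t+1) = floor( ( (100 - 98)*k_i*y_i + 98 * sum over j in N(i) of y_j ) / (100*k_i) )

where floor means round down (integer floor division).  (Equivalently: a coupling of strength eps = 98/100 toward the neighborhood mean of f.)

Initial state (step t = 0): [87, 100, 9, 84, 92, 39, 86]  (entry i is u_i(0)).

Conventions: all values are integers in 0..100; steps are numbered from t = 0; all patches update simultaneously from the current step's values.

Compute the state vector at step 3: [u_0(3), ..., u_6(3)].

Answer: [65, 67, 66, 66, 65, 66, 65]

Derivation:
t=0: [87, 100, 9, 84, 92, 39, 86]
t=1: [46, 55, 50, 47, 43, 52, 46]
t=2: [54, 50, 52, 53, 55, 51, 54]
t=3: [65, 67, 66, 66, 65, 66, 65]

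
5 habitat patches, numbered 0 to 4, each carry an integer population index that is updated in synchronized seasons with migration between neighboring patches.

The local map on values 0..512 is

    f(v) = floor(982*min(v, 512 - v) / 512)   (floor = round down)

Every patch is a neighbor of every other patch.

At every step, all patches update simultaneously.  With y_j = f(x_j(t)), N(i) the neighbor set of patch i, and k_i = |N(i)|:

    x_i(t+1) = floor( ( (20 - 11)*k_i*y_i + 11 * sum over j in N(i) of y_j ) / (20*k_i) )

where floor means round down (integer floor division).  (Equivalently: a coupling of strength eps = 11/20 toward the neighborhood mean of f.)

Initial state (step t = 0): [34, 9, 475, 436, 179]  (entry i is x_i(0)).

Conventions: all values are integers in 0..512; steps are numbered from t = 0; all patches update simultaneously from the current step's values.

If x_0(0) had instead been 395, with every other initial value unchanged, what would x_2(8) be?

Simulating step by step:
t=0: [395, 9, 475, 436, 179]
t=1: [179, 115, 131, 155, 217]
t=2: [317, 278, 288, 302, 339]
t=3: [389, 412, 406, 398, 376]
t=4: [225, 211, 215, 220, 233]
t=5: [425, 416, 419, 422, 430]
t=6: [169, 175, 173, 171, 166]
t=7: [326, 329, 328, 327, 324]
t=8: [354, 353, 353, 354, 356]

Answer: x_2(8) = 353
Key observation: This trace re-runs the system from the modified initial state.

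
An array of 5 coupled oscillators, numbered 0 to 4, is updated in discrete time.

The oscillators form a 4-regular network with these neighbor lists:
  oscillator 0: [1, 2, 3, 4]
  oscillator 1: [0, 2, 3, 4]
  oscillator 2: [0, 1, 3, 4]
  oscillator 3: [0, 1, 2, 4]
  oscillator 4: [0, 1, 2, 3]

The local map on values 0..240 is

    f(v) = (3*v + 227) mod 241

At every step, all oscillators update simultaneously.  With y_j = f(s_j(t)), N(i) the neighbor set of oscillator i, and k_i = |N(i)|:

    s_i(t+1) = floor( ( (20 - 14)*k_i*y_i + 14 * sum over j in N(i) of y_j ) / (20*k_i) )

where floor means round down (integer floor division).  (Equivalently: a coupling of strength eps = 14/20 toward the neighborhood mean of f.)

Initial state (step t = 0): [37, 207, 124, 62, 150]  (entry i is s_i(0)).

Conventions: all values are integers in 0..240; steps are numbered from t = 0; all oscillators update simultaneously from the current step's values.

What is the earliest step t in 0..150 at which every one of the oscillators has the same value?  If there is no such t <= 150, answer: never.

Answer: 7
Key observation: Synchronization is absorbing here: once all oscillators are equal they stay equal, and step 7 is the first all-equal step.

Derivation:
t=0: [37, 207, 124, 62, 150]  (not all equal)
t=1: [135, 139, 138, 145, 147]  (not all equal)
t=2: [165, 166, 166, 168, 169]  (not all equal)
t=3: [76, 46, 46, 47, 47]  (not all equal)
t=4: [152, 140, 140, 141, 141]  (not all equal)
t=5: [176, 172, 172, 172, 172]  (not all equal)
t=6: [23, 22, 22, 22, 22]  (not all equal)
t=7: [52, 52, 52, 52, 52]  (all equal)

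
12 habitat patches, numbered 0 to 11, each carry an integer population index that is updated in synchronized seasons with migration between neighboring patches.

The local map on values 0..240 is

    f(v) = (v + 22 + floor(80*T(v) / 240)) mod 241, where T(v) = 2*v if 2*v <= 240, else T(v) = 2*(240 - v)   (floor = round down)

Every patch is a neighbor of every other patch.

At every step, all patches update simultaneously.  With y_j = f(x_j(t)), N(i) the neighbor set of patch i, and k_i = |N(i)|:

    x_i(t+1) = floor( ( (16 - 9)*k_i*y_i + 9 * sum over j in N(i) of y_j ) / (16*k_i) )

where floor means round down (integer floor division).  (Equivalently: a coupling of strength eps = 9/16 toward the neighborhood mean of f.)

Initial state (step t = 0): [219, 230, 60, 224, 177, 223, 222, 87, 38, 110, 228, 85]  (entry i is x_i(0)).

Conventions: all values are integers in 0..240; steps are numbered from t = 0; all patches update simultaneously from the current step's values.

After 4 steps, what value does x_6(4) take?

Answer: x_6(4) = 16

Derivation:
t=0: [219, 230, 60, 224, 177, 223, 222, 87, 38, 110, 228, 85]
t=1: [48, 49, 89, 48, 42, 48, 48, 107, 75, 121, 49, 105]
t=2: [123, 123, 149, 123, 119, 123, 123, 161, 140, 169, 123, 160]
t=3: [225, 225, 228, 225, 224, 225, 225, 230, 227, 231, 225, 230]
t=4: [16, 16, 16, 16, 15, 16, 16, 16, 16, 16, 16, 16]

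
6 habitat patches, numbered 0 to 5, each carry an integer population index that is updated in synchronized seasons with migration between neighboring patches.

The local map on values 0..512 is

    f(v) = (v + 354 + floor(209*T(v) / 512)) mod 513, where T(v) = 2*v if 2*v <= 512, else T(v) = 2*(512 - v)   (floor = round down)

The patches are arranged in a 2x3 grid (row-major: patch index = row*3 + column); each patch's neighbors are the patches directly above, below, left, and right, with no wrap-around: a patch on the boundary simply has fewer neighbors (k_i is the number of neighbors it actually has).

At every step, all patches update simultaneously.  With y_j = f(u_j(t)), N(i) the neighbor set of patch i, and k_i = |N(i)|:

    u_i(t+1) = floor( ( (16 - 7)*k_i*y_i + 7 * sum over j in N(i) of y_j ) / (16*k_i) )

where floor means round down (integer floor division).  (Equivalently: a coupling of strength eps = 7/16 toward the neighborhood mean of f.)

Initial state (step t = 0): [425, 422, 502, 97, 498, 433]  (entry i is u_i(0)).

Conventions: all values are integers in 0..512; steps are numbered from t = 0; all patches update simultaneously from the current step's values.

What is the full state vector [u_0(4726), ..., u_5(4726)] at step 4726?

Answer: [317, 317, 317, 317, 317, 317]
Key observation: The state at step 7, [317, 317, 317, 317, 317, 317], reappears at step 8: the system is in a cycle of period 1 from step 7 on.  Therefore the state at step 4726 equals the state at step 7 + ((4726 - 7) mod 1) = 7, which is [317, 317, 317, 317, 317, 317].

Derivation:
t=0: [425, 422, 502, 97, 498, 433]
t=1: [266, 340, 344, 159, 297, 343]
t=2: [271, 317, 321, 208, 288, 319]
t=3: [290, 314, 317, 258, 299, 315]
t=4: [311, 315, 316, 308, 312, 315]
t=5: [315, 316, 316, 315, 315, 316]
t=6: [316, 316, 317, 316, 316, 316]
t=7: [317, 317, 317, 317, 317, 317]
t=8: [317, 317, 317, 317, 317, 317]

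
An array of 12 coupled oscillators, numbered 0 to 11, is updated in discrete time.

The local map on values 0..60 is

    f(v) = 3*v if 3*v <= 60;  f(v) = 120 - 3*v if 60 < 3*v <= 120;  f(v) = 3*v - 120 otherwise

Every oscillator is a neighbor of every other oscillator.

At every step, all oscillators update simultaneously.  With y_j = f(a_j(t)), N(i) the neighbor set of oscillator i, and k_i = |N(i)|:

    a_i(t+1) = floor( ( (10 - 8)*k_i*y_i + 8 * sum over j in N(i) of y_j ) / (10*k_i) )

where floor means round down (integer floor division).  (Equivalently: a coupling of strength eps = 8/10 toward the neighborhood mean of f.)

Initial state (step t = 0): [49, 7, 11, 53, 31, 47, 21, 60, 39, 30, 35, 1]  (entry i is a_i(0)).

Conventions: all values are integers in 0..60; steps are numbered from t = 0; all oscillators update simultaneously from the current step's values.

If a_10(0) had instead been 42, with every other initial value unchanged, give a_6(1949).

Answer: a_6(1949) = 59
Key observation: The state at step 8, [20, 20, 20, 20, 20, 20, 20, 20, 19, 20, 19, 19], reappears at step 12: the system is in a cycle of period 4 from step 8 on.  Therefore the state at step 1949 equals the state at step 8 + ((1949 - 8) mod 4) = 9, which is [59, 59, 59, 59, 59, 59, 59, 59, 58, 59, 58, 58].

Derivation:
t=0: [49, 7, 11, 53, 31, 47, 21, 60, 39, 30, 42, 1]
t=1: [27, 26, 27, 28, 27, 26, 31, 31, 24, 27, 24, 24]
t=2: [39, 39, 39, 39, 39, 39, 37, 37, 40, 39, 40, 40]
t=3: [3, 3, 3, 3, 3, 3, 3, 3, 2, 3, 2, 2]
t=4: [8, 8, 8, 8, 8, 8, 8, 8, 7, 8, 7, 7]
t=5: [23, 23, 23, 23, 23, 23, 23, 23, 22, 23, 22, 22]
t=6: [51, 51, 51, 51, 51, 51, 51, 51, 52, 51, 52, 52]
t=7: [33, 33, 33, 33, 33, 33, 33, 33, 34, 33, 34, 34]
t=8: [20, 20, 20, 20, 20, 20, 20, 20, 19, 20, 19, 19]
t=9: [59, 59, 59, 59, 59, 59, 59, 59, 58, 59, 58, 58]
t=10: [56, 56, 56, 56, 56, 56, 56, 56, 55, 56, 55, 55]
t=11: [47, 47, 47, 47, 47, 47, 47, 47, 46, 47, 46, 46]
t=12: [20, 20, 20, 20, 20, 20, 20, 20, 19, 20, 19, 19]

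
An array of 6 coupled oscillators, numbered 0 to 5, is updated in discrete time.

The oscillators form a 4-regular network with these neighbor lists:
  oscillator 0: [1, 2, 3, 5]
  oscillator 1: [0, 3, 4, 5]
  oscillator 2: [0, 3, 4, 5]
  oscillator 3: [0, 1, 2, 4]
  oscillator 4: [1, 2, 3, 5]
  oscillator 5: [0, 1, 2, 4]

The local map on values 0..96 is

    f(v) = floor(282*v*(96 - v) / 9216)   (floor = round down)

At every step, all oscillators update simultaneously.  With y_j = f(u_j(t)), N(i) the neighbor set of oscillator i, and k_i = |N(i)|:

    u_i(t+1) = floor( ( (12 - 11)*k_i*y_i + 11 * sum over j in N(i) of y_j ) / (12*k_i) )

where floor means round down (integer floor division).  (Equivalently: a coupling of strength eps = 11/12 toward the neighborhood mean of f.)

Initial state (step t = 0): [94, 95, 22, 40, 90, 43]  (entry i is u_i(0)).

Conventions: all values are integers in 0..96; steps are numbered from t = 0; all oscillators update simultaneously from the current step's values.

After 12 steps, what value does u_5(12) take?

Simulating step by step:
t=0: [94, 95, 22, 40, 90, 43]
t=1: [43, 36, 40, 22, 44, 22]
t=2: [58, 59, 59, 66, 59, 66]
t=3: [63, 63, 63, 65, 63, 65]
t=4: [62, 62, 62, 62, 62, 62]
t=5: [64, 64, 64, 64, 64, 64]
t=6: [62, 62, 62, 62, 62, 62]
t=7: [64, 64, 64, 64, 64, 64]
t=8: [62, 62, 62, 62, 62, 62]
t=9: [64, 64, 64, 64, 64, 64]
t=10: [62, 62, 62, 62, 62, 62]
t=11: [64, 64, 64, 64, 64, 64]
t=12: [62, 62, 62, 62, 62, 62]

Answer: u_5(12) = 62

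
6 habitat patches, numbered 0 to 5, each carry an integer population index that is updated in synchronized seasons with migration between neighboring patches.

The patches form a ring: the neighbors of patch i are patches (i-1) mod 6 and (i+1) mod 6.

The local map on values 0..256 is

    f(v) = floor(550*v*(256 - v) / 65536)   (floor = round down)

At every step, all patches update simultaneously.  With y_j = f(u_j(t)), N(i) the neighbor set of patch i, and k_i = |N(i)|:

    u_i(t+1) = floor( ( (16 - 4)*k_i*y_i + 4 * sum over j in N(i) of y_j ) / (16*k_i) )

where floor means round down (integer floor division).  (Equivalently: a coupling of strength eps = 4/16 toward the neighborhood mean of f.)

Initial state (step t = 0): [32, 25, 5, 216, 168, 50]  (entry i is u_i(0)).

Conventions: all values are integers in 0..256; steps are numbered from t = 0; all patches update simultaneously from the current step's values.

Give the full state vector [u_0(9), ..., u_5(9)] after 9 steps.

Answer: [136, 136, 136, 136, 136, 136]

Derivation:
t=0: [32, 25, 5, 216, 168, 50]
t=1: [61, 44, 22, 70, 112, 87]
t=2: [99, 76, 55, 104, 130, 121]
t=3: [128, 113, 99, 127, 136, 136]
t=4: [136, 134, 131, 136, 136, 136]
t=5: [136, 136, 136, 136, 136, 136]
t=6: [136, 136, 136, 136, 136, 136]
t=7: [136, 136, 136, 136, 136, 136]
t=8: [136, 136, 136, 136, 136, 136]
t=9: [136, 136, 136, 136, 136, 136]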